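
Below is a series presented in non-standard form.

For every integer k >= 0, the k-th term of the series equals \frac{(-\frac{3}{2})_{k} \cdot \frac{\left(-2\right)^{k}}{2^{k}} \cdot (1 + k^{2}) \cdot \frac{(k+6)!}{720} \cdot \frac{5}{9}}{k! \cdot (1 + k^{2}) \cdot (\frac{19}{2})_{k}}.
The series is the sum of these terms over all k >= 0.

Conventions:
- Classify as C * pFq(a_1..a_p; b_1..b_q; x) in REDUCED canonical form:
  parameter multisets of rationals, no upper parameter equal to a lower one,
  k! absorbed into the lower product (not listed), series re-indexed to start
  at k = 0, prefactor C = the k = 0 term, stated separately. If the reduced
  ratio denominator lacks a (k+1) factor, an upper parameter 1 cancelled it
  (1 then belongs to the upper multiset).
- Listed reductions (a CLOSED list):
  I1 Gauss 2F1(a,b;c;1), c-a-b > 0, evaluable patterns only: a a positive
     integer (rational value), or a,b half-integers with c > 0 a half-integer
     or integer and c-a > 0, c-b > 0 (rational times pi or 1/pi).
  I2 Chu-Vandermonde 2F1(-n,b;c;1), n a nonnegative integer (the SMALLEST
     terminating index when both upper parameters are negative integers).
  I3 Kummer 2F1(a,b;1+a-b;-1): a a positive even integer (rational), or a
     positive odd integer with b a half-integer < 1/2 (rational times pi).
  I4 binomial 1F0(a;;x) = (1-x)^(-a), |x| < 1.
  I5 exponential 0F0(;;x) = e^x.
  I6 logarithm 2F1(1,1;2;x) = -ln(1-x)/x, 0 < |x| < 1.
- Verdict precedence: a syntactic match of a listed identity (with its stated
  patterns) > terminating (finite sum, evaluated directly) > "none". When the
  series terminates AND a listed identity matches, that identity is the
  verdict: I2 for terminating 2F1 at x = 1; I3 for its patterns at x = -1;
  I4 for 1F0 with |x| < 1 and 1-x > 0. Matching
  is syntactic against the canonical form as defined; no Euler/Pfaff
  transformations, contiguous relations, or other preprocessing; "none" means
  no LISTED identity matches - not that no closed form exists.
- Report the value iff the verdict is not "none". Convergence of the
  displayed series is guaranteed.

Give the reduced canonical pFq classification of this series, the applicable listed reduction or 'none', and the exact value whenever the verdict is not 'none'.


Classification (C = \frac{5}{9}): 2F1 with upper {-\frac{3}{2}, 7}, lower {\frac{19}{2}}, argument x = -1. Verdict: Kummer (I3) applies (x = -1; c = \frac{19}{2} equals 1+a-b for upper {-\frac{3}{2}, 7}: listed pattern). Sum: \frac{425425}{1048576} \cdot \pi.

Key step: with t_0 = \frac{5}{9}, the two k-th powers (C = 5/9, x = -1) combine into one argument.
Term ratio: r(k) = -1 * (k-\frac{3}{2}) (k+7) / [(k+\frac{19}{2}) (k+1)] - rational in k, leading ratio -1; with t_0 = \frac{5}{9}, classification follows.


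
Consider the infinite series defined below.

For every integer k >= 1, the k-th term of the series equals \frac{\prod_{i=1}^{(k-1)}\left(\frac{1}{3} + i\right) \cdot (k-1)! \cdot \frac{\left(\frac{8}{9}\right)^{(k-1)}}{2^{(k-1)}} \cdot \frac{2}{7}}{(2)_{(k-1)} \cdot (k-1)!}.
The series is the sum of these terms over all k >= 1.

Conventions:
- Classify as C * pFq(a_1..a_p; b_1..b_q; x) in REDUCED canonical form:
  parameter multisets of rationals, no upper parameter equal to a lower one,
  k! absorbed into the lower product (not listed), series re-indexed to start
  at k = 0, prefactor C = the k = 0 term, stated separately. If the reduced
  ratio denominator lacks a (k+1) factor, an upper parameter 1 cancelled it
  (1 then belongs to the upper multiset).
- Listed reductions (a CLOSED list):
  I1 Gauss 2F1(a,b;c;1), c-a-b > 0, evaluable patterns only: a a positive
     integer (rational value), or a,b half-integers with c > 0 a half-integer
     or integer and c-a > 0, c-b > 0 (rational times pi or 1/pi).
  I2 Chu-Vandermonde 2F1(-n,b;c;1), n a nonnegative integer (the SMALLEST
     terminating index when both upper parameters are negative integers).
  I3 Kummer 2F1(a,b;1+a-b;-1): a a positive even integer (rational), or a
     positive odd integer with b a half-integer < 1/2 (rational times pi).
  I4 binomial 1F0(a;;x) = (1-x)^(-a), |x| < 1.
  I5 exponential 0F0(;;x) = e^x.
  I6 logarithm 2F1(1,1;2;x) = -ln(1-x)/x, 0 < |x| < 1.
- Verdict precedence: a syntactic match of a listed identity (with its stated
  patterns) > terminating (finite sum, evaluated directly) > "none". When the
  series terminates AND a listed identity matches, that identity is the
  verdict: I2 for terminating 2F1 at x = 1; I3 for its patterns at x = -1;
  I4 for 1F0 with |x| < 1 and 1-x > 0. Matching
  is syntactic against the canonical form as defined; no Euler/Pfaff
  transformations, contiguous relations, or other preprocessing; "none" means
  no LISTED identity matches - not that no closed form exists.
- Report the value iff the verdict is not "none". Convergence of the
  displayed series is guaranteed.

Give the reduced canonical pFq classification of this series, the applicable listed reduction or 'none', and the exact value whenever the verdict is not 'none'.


Canonical form: C = \frac{2}{7} times 2F1 with upper {1, \frac{4}{3}}, lower {2}, x = \frac{4}{9}. Verdict: none. A 2F1 with upper {1, \frac{4}{3}} fits none of I1-I6 at x = \frac{4}{9}; the sum runs forever.

The tell: with t_0 = \frac{2}{7}, the two k-th powers (C = 2/7, x = 4/9) combine into one argument.
Step ratio: r(k) = \frac{4}{9} * (k+1) (k+\frac{4}{3}) / [(k+2) (k+1)] - rational; roots negated = parameters, x = \frac{4}{9}, C = \frac{2}{7}.


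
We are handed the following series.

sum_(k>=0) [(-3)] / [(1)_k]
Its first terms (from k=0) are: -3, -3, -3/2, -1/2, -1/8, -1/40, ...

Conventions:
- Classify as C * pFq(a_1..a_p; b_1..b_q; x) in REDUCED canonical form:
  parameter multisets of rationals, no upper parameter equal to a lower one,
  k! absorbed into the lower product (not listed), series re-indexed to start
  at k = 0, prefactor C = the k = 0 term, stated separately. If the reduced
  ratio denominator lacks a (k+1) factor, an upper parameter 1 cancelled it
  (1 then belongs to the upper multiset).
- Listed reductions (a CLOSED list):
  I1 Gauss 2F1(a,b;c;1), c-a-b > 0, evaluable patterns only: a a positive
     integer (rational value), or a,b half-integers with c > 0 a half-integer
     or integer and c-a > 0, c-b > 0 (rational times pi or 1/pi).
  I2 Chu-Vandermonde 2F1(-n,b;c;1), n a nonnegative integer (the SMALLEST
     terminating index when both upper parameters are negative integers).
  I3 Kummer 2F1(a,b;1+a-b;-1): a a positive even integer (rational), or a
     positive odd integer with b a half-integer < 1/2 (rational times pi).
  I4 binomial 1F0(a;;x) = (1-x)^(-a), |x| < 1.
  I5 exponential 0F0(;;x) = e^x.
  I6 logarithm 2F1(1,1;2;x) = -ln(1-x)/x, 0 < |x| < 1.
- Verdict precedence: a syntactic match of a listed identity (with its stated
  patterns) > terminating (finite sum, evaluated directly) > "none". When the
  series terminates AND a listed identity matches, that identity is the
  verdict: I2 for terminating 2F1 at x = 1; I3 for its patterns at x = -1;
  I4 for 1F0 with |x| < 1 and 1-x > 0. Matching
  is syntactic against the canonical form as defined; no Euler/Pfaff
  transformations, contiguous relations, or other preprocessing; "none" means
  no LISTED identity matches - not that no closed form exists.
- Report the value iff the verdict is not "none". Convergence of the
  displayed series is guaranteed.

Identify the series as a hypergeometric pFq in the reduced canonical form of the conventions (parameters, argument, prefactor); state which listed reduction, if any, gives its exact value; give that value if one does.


Classification (C = -3): 0F0 with upper {-}, lower {-}, argument x = 1. Verdict: the I5 exponential reduction matches (the 0F0 exponential series at x = 1). Sum: (-3) * e^(1).

Key observation: t_0 = -3 here, and (1)_k (prefactor -3) is k! itself.
Ratio: r(k) = 1 * 1 / [(k+1)] - poly over poly, x = 1 from leading terms; C = -3 at k = 0.


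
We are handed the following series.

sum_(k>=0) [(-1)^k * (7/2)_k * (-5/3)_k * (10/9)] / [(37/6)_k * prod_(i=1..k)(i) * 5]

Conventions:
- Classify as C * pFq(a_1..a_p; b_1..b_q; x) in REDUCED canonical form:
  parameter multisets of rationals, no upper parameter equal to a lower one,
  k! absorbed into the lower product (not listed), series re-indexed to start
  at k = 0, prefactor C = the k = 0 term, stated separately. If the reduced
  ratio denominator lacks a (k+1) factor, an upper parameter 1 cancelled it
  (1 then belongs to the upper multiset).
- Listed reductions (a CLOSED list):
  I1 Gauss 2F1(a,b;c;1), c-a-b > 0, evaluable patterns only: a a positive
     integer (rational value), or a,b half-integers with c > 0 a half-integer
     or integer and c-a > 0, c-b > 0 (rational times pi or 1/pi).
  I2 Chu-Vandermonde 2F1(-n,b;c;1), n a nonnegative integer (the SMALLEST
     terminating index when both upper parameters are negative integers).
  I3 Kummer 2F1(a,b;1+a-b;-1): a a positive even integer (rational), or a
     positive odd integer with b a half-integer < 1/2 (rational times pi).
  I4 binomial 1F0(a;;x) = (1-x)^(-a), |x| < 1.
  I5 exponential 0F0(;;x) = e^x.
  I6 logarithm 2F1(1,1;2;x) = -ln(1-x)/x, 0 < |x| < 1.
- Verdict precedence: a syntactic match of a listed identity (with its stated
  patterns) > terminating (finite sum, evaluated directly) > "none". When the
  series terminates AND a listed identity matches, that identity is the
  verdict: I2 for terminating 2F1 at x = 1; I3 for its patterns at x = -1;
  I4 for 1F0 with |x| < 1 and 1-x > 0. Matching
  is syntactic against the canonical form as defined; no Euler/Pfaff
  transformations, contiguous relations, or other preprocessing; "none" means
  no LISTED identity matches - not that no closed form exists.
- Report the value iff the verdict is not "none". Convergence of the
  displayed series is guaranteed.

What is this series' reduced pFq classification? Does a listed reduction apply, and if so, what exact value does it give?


Reduced: x = -1, 2F1, upper = {-5/3, 7/2}, lower = {37/6}, C = 2/9. Verdict: none. No listed pattern accepts 2F1(-5/3, 7/2; 37/6; -1).

Key step: x = (-1) and the constant factors (C = 2/9) combine into one prefactor.
Step ratio: r(k) = (-1) * (k-5/3) (k+7/2) / [(k+37/6) (k+1)] - rational; roots negated = parameters, x = (-1), C = 2/9.


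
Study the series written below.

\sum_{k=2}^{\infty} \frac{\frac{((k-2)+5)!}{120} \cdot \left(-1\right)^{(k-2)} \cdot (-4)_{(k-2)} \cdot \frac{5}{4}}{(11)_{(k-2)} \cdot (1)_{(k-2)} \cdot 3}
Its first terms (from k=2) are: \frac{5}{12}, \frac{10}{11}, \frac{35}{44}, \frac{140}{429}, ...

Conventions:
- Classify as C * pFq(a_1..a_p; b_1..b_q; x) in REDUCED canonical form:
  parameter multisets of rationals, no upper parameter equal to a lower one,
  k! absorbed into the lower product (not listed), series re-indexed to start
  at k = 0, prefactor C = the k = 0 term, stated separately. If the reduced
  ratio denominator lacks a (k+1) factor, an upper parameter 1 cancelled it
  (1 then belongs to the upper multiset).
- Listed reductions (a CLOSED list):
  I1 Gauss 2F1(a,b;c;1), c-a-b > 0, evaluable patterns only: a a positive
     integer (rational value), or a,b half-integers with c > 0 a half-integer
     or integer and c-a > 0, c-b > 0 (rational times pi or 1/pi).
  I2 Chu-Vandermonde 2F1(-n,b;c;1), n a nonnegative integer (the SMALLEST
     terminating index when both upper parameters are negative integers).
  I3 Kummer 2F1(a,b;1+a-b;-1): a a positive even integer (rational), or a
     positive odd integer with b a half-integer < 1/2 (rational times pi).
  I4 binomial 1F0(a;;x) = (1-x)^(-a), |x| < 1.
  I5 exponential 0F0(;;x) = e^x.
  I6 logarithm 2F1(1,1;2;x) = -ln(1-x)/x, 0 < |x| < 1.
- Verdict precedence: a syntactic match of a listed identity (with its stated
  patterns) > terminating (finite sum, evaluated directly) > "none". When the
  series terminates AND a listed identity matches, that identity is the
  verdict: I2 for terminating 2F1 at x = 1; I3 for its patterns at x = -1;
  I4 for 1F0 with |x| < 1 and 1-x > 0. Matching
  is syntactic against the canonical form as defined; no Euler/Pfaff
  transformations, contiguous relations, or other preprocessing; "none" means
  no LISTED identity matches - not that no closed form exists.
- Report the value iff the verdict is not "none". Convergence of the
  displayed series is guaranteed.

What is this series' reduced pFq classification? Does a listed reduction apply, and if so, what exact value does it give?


Reduced: x = -1, 2F1, upper = {-4, 6}, lower = {11}, C = \frac{5}{12}. Verdict: this is the Kummer evaluation I3 (x = -1; c = 11 equals 1+a-b for upper {-4, 6}: listed pattern). Hence: \frac{5}{2}.

Key step: t_0 being \frac{5}{12}, (1)_k (C = 5/12) is k! itself.
Ratio: r(k) = -1 * (k-4) (k+6) / [(k+11) (k+1)] - rational in k, leading ratio -1; with t_0 = \frac{5}{12}, classification follows.


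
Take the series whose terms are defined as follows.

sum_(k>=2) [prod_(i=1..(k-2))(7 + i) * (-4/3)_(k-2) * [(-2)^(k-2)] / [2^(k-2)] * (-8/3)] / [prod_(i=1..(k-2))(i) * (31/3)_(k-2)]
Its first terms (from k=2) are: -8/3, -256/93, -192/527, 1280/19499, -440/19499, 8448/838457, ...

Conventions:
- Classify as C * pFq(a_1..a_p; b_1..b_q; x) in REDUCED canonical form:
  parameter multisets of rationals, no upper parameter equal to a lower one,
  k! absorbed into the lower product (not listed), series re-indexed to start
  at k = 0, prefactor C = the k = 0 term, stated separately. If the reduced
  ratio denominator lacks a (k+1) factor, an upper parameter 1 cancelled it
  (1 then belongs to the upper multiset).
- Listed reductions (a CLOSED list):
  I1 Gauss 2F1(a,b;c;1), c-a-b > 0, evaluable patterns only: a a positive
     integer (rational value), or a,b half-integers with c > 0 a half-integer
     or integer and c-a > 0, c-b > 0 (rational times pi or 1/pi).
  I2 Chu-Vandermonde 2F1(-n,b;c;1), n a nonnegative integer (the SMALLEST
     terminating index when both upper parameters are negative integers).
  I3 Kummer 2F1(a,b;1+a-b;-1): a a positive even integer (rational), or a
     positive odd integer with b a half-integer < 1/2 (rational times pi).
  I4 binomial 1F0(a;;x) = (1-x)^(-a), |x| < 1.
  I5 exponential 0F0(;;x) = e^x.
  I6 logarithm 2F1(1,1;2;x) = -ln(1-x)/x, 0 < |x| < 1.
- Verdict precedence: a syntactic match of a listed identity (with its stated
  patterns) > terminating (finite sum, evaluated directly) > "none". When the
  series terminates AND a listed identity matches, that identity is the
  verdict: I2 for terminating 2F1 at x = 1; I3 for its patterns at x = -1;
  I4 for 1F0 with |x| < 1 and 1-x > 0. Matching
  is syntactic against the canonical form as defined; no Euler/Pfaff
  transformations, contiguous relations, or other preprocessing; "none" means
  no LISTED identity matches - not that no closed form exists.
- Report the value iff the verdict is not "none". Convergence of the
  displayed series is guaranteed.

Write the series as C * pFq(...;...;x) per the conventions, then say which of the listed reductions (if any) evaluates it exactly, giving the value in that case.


With C = -8/3: the canonical form is 2F1(-4/3, 8; 31/3; -1). Verdict: this is the Kummer evaluation I3 (x = -1; c = 31/3 equals 1+a-b for upper {-4/3, 8}: listed pattern). Its exact value is -4180/729.

Key observation: with t_0 = -8/3, the two k-th powers (C = -8/3) combine into one argument.
Step ratio: r(k) = (-1) * (k-4/3) (k+8) / [(k+31/3) (k+1)] ; factor over Q: parameters, x = (-1), and C = -8/3.


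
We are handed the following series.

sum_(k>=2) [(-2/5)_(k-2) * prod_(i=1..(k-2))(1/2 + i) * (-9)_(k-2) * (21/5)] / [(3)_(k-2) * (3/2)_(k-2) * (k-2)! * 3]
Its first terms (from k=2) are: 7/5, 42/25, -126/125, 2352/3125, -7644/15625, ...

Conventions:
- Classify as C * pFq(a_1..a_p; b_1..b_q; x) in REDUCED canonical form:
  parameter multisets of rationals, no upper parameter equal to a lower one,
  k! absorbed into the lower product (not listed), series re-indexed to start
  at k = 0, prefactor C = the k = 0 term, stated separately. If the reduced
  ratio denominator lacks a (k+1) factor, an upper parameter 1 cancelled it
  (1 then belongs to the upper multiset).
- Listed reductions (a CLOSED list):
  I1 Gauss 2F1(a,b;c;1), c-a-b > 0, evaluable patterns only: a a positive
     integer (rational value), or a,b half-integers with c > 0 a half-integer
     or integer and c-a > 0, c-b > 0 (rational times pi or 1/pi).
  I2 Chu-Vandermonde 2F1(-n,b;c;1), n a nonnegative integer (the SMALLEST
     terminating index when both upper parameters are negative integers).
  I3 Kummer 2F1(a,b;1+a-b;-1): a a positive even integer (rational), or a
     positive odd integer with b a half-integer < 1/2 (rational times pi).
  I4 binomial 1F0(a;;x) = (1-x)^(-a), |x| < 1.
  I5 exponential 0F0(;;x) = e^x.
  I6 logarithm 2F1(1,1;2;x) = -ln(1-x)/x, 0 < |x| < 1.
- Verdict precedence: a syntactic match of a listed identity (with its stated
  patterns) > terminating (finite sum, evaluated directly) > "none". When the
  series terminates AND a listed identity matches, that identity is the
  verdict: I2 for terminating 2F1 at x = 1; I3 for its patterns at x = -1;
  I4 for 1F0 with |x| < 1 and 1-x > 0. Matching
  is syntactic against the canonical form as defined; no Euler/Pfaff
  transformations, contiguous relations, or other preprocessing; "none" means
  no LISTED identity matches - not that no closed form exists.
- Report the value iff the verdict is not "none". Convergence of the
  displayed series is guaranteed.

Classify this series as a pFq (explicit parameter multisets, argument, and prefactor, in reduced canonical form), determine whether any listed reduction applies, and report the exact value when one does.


Classification (C = 7/5): 2F1 with upper {-9, -2/5}, lower {3}, argument x = 1. Verdict: Vandermonde's identity (I2) applies (terminating 2F1 at x = 1 with n = 9, b = -2/5, c = 3). Value: 613373124/244140625.

Key step: x = 1 and the running product (C = 7/5) telescopes to a rising factorial.
Step ratio: r(k) = 1 * (k-9) (k-2/5) / [(k+3) (k+1)] - rational; roots negated = parameters, x = 1, C = 7/5.


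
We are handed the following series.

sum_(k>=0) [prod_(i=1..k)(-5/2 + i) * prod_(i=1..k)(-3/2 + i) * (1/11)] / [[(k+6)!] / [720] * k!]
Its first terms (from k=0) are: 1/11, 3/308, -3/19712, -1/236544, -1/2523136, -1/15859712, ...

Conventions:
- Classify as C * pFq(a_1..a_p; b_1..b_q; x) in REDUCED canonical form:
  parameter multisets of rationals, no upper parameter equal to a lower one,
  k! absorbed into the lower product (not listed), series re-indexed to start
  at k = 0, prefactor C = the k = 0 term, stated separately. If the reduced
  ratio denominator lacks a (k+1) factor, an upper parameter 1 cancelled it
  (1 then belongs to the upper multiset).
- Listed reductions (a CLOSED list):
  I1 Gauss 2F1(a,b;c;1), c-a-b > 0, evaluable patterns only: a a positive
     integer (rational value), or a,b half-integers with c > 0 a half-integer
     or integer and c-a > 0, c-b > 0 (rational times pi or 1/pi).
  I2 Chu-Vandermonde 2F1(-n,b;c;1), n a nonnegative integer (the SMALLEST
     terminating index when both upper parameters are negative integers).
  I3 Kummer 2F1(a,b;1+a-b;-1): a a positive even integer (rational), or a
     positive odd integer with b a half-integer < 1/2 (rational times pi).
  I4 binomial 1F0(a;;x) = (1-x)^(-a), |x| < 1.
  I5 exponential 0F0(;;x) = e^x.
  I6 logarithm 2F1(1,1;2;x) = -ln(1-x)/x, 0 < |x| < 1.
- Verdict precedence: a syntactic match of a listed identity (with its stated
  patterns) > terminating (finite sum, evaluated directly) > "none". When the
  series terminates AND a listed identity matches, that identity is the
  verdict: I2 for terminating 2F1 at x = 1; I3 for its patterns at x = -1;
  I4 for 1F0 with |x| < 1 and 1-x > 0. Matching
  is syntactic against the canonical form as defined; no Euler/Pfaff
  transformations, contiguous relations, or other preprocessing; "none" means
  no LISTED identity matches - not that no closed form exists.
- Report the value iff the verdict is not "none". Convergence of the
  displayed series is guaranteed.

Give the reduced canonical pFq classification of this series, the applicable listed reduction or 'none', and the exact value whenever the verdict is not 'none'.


Classification (C = 1/11): 2F1 with upper {-3/2, -1/2}, lower {7}, argument x = 1. Verdict: the half-integer Gauss pattern (I1) applies (x = 1; upper {-3/2, -1/2} half-integers, c = 7 in the evaluable pattern). Value: (67108864/212567355) / pi.

Structural cue: from the first term 1/11: the running product (C = 1/11) telescopes to a rising factorial.
Step ratio: r(k) = 1 * (k-3/2) (k-1/2) / [(k+7) (k+1)] - rational; roots negated = parameters, x = 1, C = 1/11.


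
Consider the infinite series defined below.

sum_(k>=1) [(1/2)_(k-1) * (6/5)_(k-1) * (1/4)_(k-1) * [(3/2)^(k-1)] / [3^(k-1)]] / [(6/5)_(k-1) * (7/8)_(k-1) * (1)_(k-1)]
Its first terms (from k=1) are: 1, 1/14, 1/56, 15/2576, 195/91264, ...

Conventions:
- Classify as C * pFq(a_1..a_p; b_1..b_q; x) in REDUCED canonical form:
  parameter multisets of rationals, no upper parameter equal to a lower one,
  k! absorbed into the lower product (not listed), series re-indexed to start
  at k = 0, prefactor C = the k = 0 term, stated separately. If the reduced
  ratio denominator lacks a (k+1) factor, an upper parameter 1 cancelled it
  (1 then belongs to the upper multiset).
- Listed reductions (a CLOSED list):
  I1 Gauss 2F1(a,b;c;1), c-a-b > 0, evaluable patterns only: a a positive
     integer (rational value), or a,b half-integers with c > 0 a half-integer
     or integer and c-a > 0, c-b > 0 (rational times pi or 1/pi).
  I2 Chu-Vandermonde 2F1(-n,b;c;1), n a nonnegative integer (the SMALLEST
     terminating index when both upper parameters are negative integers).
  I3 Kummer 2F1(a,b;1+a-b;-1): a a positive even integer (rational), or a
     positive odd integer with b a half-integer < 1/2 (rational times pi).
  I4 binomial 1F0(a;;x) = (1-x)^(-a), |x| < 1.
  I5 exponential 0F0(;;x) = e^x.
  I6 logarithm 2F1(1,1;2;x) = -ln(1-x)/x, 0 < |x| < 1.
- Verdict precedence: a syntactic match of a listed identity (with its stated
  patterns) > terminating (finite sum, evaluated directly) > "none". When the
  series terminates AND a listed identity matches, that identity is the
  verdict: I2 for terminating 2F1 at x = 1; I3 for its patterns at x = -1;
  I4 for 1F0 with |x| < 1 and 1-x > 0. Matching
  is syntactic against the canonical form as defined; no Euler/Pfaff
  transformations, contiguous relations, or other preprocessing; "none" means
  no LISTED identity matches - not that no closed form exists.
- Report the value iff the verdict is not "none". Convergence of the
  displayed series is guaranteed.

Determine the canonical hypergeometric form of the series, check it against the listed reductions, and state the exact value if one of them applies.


Classification (C = 1): 2F1 with upper {1/4, 1/2}, lower {7/8}, argument x = 1/2. Verdict: none (x = 1/2): each listed identity misses the multisets {1/4, 1/2} ; {7/8}.

The tell: with t_0 = 1, the parameter 6/5 appears in both the upper and lower lists and cancels.
Ratio: r(k) = (1/2) * (k+1/4) (k+1/2) / [(k+7/8) (k+1)] - rational in k. x = (1/2); t_0 = 1; negate the roots.


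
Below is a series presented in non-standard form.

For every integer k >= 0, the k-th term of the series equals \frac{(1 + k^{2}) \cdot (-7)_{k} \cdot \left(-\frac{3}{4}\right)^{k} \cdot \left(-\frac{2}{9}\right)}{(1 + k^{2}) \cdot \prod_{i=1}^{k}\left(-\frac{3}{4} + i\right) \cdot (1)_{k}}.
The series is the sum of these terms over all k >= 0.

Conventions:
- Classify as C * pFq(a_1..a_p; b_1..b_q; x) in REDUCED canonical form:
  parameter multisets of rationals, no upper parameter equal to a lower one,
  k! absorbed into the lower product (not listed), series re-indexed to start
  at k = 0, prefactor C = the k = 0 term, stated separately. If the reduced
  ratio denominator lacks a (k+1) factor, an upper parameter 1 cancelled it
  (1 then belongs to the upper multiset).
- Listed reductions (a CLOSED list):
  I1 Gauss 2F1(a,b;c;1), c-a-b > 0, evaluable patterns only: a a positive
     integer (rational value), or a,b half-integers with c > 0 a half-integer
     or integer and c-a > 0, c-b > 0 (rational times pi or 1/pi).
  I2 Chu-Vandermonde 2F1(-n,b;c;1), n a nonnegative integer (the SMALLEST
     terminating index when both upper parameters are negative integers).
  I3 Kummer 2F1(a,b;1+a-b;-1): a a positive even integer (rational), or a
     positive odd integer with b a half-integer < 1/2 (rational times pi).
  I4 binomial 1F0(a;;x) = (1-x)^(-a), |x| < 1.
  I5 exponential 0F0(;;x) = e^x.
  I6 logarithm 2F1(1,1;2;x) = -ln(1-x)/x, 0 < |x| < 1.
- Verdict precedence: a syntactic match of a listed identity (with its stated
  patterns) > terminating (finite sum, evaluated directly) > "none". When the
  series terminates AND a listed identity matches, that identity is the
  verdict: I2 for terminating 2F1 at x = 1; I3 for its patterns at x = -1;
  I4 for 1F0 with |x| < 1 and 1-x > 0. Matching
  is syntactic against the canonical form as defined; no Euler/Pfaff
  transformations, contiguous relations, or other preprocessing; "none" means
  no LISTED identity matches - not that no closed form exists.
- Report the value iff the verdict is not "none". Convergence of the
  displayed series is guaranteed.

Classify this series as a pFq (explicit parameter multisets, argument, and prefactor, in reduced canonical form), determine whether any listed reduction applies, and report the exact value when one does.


Canonical form: C = -\frac{2}{9} times 1F1 with upper {-7}, lower {\frac{1}{4}}, x = -\frac{3}{4}. Verdict: terminating - no listed pattern fits, but -7 in the upper list cuts the series at k = 7; direct evaluation. Hence: -\frac{33331712}{1740375}.

First insight: t_0 = -\frac{2}{9} here, and (1)_k (C = -2/9, x = -3/4) is k! itself.
Step ratio: r(k) = -\frac{3}{4} * (k-7) / [(k+\frac{1}{4}) (k+1)] - poly over poly, x = -\frac{3}{4} from leading terms; C = -\frac{2}{9} at k = 0.


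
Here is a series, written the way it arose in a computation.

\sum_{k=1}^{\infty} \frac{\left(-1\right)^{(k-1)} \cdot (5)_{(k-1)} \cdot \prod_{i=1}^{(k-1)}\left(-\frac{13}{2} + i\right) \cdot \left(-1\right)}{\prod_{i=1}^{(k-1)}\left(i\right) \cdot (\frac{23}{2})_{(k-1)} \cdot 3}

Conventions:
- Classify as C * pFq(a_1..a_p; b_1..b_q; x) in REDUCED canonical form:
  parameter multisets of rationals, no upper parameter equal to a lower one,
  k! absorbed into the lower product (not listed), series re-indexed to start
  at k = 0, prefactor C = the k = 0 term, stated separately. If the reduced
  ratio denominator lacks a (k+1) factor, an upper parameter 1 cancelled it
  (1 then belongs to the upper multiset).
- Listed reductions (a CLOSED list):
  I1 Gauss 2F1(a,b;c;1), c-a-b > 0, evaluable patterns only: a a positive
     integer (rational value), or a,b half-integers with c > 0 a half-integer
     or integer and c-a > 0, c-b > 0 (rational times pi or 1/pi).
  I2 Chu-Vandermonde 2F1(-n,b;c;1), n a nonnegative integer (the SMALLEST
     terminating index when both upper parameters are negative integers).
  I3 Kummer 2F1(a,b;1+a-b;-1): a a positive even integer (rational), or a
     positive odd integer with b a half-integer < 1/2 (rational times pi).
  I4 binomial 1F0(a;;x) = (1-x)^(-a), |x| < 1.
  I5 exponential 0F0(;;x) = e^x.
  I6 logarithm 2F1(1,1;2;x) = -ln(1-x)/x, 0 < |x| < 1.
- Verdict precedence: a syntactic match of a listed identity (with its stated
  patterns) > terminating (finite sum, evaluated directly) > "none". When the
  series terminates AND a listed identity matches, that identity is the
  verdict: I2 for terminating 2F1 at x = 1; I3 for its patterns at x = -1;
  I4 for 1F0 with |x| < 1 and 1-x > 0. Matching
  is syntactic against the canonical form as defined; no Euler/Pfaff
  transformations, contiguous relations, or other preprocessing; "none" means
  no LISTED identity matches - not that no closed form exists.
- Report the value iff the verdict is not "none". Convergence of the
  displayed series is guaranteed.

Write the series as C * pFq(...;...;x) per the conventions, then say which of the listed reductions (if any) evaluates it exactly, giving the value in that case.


Structural cue: with t_0 = -\frac{1}{3}, the running product (C = -1/3) telescopes to a rising factorial.
Consecutive-term ratio: r(k) = -1 * (k-\frac{11}{2}) (k+5) / [(k+\frac{23}{2}) (k+1)] - rational in k. x = -1; t_0 = -\frac{1}{3}; negate the roots.

Reduced: x = -1, 2F1, upper = {-\frac{11}{2}, 5}, lower = {\frac{23}{2}}, C = -\frac{1}{3}. Verdict (x = -1): Kummer's theorem (I3) applies (x = -1; c = \frac{23}{2} equals 1+a-b for upper {-\frac{11}{2}, 5}: listed pattern). Hence: \left(-\frac{14549535}{16777216}\right) \cdot \pi.


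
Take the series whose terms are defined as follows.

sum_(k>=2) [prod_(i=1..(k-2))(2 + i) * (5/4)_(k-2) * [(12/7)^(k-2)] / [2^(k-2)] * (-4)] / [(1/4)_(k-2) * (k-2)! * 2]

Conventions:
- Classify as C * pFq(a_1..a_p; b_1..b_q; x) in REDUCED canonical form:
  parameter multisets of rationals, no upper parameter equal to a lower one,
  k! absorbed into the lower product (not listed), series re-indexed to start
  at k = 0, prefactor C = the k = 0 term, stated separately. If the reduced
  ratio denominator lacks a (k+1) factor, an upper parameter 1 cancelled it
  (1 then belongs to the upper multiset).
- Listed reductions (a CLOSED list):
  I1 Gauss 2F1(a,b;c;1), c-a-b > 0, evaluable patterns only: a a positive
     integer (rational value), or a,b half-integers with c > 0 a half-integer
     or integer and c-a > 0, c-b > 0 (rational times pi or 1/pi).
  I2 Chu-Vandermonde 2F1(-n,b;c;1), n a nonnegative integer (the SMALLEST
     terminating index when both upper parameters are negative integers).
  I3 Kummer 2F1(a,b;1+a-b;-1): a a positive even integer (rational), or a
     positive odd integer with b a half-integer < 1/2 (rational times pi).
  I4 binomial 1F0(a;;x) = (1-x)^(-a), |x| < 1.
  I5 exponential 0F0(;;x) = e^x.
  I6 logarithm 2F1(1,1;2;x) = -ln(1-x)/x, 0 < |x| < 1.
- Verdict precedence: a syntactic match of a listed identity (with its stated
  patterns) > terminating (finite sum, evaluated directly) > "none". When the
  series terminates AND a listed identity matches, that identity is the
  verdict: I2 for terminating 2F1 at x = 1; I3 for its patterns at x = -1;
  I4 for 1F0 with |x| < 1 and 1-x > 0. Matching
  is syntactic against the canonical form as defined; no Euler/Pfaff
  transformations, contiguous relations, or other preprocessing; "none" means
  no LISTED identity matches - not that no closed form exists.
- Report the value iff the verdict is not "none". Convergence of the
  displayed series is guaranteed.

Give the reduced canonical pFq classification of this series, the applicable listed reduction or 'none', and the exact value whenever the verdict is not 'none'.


Canonical form: C = -2 times 2F1 with upper {5/4, 3}, lower {1/4}, x = 6/7. Verdict: none. Every listed pattern misses the 2F1 form at 6/7, upper {5/4, 3}.

Key step: x = (6/7) and the two k-th powers (C = -2, x = 6/7) combine into one argument.
Term ratio: r(k) = (6/7) * (k+5/4) (k+3) / [(k+1/4) (k+1)] ; factor over Q: parameters, x = (6/7), and C = -2.


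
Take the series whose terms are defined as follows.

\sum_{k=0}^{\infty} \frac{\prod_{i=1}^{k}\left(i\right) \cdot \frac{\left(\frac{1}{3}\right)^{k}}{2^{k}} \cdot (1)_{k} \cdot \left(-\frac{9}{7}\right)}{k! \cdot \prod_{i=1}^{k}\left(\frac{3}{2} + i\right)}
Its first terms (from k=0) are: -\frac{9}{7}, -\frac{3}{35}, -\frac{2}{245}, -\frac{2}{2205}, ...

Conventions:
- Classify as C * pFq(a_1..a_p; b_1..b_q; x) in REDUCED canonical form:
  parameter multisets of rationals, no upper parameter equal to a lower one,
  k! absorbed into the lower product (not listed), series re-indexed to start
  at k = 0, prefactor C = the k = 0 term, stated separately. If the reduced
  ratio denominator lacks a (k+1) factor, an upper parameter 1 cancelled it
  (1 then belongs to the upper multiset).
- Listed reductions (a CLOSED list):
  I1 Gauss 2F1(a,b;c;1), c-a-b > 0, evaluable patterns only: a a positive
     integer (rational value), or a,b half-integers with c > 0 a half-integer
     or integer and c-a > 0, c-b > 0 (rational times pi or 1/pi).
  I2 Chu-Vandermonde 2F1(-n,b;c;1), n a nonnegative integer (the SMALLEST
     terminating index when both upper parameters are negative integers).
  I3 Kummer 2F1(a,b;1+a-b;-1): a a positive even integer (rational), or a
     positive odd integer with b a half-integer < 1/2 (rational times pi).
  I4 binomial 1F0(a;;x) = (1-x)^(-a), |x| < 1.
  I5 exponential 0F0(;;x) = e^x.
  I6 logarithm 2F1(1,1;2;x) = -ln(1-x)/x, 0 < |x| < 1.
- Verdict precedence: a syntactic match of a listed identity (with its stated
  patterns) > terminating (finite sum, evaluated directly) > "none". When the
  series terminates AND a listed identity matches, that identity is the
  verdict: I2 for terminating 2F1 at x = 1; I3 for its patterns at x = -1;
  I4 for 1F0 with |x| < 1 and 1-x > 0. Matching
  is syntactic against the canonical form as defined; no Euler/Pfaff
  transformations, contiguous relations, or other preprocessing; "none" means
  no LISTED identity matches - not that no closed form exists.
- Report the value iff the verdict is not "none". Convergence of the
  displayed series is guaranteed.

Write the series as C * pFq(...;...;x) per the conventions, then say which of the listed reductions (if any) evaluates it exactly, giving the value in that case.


This is -\frac{9}{7} * 2F1(1, 1; \frac{5}{2}; \frac{1}{6}) in reduced canonical form. Verdict: none - this 2F1 at x = \frac{1}{6} matches no listed pattern, and upper {1, 1} holds no stopper.

Key observation: t_0 = -\frac{9}{7} here, and the running product (C = -9/7) telescopes to a rising factorial.
Consecutive-term ratio: r(k) = \frac{1}{6} * (k+1) (k+1) / [(k+\frac{5}{2}) (k+1)] ; factor over Q: parameters, x = \frac{1}{6}, and C = -\frac{9}{7}.


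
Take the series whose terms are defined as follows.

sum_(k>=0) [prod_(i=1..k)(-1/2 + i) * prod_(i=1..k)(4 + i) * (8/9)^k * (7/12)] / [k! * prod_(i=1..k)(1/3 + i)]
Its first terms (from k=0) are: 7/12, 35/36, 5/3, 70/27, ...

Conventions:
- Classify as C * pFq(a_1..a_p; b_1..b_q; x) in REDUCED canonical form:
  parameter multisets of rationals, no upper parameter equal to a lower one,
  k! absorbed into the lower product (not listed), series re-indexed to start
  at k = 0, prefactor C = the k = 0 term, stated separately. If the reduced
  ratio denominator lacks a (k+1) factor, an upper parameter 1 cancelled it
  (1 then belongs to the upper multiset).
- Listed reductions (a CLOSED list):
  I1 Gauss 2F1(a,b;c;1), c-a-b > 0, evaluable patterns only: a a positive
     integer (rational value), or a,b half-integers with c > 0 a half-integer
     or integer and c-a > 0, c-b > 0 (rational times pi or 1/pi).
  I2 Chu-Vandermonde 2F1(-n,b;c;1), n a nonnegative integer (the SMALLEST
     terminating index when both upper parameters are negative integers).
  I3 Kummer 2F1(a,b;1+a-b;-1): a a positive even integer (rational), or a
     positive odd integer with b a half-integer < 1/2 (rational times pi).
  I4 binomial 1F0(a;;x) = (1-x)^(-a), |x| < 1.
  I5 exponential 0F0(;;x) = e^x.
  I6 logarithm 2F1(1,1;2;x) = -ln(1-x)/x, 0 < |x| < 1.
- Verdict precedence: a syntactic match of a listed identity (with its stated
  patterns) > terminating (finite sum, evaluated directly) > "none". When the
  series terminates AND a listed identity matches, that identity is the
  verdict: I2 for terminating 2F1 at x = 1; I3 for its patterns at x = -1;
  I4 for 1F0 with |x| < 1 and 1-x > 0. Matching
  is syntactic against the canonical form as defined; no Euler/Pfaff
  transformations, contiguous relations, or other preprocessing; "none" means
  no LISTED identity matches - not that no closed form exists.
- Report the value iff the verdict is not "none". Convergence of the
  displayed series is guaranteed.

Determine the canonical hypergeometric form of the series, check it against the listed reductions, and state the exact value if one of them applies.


Canonical form: C = 7/12 times 2F1 with upper {1/2, 5}, lower {4/3}, x = 8/9. Verdict: none. A 2F1 with upper {1/2, 5} fits none of I1-I6 at x = 8/9; the sum runs forever.

The tell: t_0 = 7/12 here, and the running product (C = 7/12, x = 8/9) telescopes to a rising factorial.
Consecutive-term ratio: r(k) = (8/9) * (k+1/2) (k+5) / [(k+4/3) (k+1)] - rational in k. x = (8/9); t_0 = 7/12; negate the roots.


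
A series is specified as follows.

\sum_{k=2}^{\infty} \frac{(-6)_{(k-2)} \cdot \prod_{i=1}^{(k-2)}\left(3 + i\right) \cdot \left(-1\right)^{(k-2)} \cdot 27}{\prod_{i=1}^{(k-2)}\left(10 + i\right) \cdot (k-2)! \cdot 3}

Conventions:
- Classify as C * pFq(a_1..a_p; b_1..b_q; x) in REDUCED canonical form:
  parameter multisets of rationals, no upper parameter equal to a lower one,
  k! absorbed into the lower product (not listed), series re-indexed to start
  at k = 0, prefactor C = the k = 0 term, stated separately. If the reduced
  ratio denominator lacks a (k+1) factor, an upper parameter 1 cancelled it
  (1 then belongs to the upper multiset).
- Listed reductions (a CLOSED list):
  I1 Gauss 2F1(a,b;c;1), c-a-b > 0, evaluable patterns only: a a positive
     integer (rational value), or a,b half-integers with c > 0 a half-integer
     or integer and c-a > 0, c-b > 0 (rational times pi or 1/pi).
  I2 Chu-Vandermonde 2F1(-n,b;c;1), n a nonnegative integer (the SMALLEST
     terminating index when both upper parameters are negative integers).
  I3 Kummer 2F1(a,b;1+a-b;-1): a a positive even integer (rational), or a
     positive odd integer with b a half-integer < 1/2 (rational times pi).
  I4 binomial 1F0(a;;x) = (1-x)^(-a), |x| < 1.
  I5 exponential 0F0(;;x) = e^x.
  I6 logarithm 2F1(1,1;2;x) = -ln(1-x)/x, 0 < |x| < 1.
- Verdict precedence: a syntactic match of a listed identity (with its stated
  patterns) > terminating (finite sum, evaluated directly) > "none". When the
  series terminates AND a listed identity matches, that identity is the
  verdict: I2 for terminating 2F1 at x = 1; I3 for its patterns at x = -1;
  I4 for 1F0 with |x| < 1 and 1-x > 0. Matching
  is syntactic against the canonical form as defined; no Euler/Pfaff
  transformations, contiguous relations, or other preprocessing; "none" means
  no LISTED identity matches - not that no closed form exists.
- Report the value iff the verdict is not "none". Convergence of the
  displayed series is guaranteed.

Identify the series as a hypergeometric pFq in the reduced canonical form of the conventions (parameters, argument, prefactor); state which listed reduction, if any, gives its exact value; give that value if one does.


Reduced: x = -1, 2F1, upper = {-6, 4}, lower = {11}, C = 9. Verdict: Kummer (I3) matches (x = -1; c = 11 equals 1+a-b for upper {-6, 4}: listed pattern). Sum: \frac{135}{2}.

Key observation: t_0 = 9 here, and the constant factors (C = 9, x = -1) combine into one prefactor.
Term ratio: r(k) = -1 * (k-6) (k+4) / [(k+11) (k+1)] - rational in k. x = -1; t_0 = 9; negate the roots.


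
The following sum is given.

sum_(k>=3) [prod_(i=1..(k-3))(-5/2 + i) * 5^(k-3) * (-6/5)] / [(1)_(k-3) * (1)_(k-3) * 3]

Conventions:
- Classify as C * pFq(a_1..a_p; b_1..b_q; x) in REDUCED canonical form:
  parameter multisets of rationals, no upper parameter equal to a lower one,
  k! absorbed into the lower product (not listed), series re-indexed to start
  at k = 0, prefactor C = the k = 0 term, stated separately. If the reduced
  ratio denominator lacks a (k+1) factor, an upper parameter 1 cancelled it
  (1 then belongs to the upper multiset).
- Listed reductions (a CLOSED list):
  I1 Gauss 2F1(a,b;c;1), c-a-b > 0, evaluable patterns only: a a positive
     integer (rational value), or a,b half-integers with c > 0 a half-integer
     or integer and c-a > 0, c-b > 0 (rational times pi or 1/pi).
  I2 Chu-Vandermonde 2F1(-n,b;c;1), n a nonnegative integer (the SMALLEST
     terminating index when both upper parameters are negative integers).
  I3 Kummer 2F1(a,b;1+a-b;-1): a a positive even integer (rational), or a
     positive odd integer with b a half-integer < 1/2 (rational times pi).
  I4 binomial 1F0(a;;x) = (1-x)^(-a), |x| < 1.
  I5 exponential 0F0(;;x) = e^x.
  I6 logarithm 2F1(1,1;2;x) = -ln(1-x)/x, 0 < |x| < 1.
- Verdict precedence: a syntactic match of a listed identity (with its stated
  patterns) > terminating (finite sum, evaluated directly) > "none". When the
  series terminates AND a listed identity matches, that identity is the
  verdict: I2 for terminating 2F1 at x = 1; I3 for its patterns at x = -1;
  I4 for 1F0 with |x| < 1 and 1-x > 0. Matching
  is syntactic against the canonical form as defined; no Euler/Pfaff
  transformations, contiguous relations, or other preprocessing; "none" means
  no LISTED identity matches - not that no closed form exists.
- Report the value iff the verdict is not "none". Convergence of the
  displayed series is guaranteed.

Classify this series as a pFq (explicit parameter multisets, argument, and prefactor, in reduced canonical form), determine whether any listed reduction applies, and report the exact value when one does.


Structural cue: t_0 = -2/5 here, and (1)_k (prefactor -2/5) is k! itself.
Step ratio: r(k) = 5 * (k-3/2) / [(k+1) (k+1)] - rational in k, leading ratio 5; with t_0 = -2/5, classification follows.

With C = -2/5: the canonical form is 1F1(-3/2; 1; 5). Verdict: no listed reduction: x = 5 and upper {-3/2} fail every I1-I6 pattern.
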